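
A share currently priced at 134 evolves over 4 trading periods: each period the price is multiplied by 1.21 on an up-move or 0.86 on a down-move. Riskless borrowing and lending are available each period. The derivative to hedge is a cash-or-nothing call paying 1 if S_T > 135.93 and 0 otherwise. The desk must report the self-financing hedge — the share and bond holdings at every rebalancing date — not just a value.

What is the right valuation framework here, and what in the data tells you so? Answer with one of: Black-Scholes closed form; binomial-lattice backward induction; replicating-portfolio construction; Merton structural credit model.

Key observation: the task asks for the hedge itself — share and bond holdings at every node of the 4-period tree on spot 134 with factors 1.21/0.86 — which is exactly what the replicating-portfolio construction produces.

framework: replicating-portfolio construction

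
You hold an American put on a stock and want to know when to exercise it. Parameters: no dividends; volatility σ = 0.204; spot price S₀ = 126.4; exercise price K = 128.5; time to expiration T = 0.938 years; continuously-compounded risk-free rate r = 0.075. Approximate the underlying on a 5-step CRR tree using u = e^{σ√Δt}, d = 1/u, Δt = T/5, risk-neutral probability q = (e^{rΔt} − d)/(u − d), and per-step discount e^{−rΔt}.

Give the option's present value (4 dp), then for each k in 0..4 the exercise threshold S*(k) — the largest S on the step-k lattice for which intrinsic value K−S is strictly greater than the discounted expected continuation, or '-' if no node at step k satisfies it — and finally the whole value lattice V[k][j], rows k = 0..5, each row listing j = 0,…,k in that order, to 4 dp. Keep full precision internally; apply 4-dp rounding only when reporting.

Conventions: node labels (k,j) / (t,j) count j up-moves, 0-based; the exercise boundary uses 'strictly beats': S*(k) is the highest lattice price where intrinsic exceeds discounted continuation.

price = 7.9467
boundary = - - 105.9254 96.9676 105.9254
tree:
7.9467
13.6685 3.6162
22.5746 6.9610 1.0587
31.5324 12.9053 2.4292 0.0000
39.7326 22.5746 5.5738 0.0000 0.0000
47.2394 31.5324 12.7893 0.0000 0.0000 0.0000

Δt=0.18760, u=1.09238, d=0.91543, q=0.55800, disc=e^(-rΔt)=0.98603
k=5 terminal: V=max(K-S,0) → 47.2394 31.5324 12.7893 0.0000 0.0000 0.0000
k=4: j=0 S=88.7674 intr=39.7326 cont=37.9373 V=39.7326[EX]; j=1 S=105.9254 intr=22.5746 cont=20.7793 V=22.5746[EX]; j=2 S=126.4000 intr=2.1000 cont=5.5738 V=5.5738[hold]; j=3 S=150.8322 intr=0.0000 cont=0.0000 V=0.0000[hold]; j=4 S=179.9869 intr=0.0000 cont=0.0000 V=0.0000[hold]  S*(4)=105.9254
k=3: j=0 S=96.9676 intr=31.5324 cont=29.7371 V=31.5324[EX]; j=1 S=115.7107 intr=12.7893 cont=12.9053 V=12.9053[hold]; j=2 S=138.0767 intr=0.0000 cont=2.4292 V=2.4292[hold]; j=3 S=164.7659 intr=0.0000 cont=0.0000 V=0.0000[hold]  S*(3)=96.9676
k=2: j=0 S=105.9254 intr=22.5746 cont=20.8431 V=22.5746[EX]; j=1 S=126.4000 intr=2.1000 cont=6.9610 V=6.9610[hold]; j=2 S=150.8322 intr=0.0000 cont=1.0587 V=1.0587[hold]  S*(2)=105.9254
k=1: j=0 S=115.7107 intr=12.7893 cont=13.6685 V=13.6685[hold]; j=1 S=138.0767 intr=0.0000 cont=3.6162 V=3.6162[hold]  S*(1)=-
k=0: j=0 S=126.4000 intr=2.1000 cont=7.9467 V=7.9467[hold]  S*(0)=-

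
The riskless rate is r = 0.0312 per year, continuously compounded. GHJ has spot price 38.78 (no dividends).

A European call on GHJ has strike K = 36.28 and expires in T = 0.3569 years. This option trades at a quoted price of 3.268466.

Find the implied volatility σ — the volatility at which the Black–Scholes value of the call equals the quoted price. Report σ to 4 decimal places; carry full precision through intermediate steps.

At σ = 0.1518 the Black–Scholes value reproduces the quote:
σ√T = 0.1518·√0.3569 = 0.090687
d₁ = (ln(S/K) + (r+σ²/2)T) / (σ√T) = (ln(38.78/36.28) + (0.0312+0.1518²/2)·0.3569) / 0.090687 = (0.066638 + 0.015247) / 0.090687 = 0.902945
d₂ = d₁ − σ√T = 0.902945 − 0.090687 = 0.812258
e^{−rT} = 0.988926
N(d₁) = 0.816722,  N(d₂) = 0.791678
V = S·N(d₁) − K·e^{−rT}·N(d₂) = 31.672496 − 28.404030 = 3.268466 (the quoted price), and the Black–Scholes price is strictly increasing in σ, so σ is unique

sigma = 0.1518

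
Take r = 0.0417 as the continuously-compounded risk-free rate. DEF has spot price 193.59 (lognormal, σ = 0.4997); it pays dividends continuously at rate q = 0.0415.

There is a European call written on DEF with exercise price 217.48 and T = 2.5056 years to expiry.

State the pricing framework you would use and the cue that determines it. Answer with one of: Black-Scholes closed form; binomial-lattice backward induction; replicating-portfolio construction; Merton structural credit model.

Key observation: the instrument is a plain European call (strike 217.48) on a lognormal asset; the exact continuous-time formula applies directly.

framework: Black-Scholes closed form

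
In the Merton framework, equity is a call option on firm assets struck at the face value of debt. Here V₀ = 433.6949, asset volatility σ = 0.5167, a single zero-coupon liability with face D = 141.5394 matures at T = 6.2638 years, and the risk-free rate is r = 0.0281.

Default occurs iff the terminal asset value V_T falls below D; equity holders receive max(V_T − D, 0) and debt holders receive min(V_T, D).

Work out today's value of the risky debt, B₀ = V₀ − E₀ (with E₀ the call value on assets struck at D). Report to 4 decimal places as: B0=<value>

B0=97.3483

Work the structural quantities from V₀ = 433.6949 against face 141.5394:
d₁ = [ln(V₀/D) + (r + σ²/2)T] / (σ√T)
   = [ln(433.6949/141.5394) + (0.0281 + 0.5·0.5167²)·6.2638] / (0.5167·√6.2638)
   = [1.119763 + 1.012164] / 1.293175 = 1.648599
d₂ = d₁ − σ√T = 1.648599 − 1.293175 = 0.355423
N(d₁) = 0.950385,  N(d₂) = 0.638864,  e^(−rT) = 0.838607
E₀ = V₀·N(d₁) − D·e^(−rT)·N(d₂)
   = 433.6949·0.950385 − 141.5394·0.838607·0.638864 = 336.346598
B₀ = V₀ − E₀ = 433.6949 − 336.346598 = 97.348302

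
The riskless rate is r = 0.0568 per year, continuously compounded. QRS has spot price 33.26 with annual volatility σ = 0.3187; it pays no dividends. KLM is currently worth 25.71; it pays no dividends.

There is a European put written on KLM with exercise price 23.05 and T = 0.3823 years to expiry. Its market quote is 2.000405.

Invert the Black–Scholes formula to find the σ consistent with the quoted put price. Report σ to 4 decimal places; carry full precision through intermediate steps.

At σ = 0.5654 the Black–Scholes value reproduces the quote:
σ√T = 0.5654·√0.3823 = 0.349589
d₁ = (ln(S/K) + (r+σ²/2)T) / (σ√T) = (ln(25.71/23.05) + (0.0568+0.5654²/2)·0.3823) / 0.349589 = (0.109214 + 0.082821) / 0.349589 = 0.549317
d₂ = d₁ − σ√T = 0.549317 − 0.349589 = 0.199728
e^{−rT} = 0.978519
N(−d₁) = 0.291394,  N(−d₂) = 0.420847
V = K·e^{−rT}·N(−d₂) − S·N(−d₁) = 9.492146 − 7.491741 = 2.000405 (the quoted price), and the Black–Scholes price is strictly increasing in σ, so σ is unique

sigma = 0.5654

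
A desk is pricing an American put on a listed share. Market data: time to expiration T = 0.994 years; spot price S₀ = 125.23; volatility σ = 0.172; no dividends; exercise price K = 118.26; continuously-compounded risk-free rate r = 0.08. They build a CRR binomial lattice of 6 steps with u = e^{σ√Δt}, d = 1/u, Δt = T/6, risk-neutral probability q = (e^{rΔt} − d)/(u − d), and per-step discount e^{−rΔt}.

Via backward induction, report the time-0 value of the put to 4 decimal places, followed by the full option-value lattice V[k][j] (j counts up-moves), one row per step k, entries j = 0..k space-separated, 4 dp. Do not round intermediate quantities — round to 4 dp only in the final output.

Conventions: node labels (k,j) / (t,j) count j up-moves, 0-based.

Δt=0.16567  u=1.07252  d=0.93239  q=0.57771  discount=0.98683
step 6 (expiry): payoffs max(K−S,0) = 35.9818 23.6161 9.3920 0.0000 0.0000 0.0000 0.0000
k=5: (k=5,j=0): S=88.2447, K−S=30.0153, hold=28.4583 ⇒ V=30.0153 exercise | (k=5,j=1): S=101.5071, K−S=16.7529, hold=15.1959 ⇒ V=16.7529 exercise | (k=5,j=2): S=116.7628, K−S=1.4972, hold=3.9139 ⇒ V=3.9139 continue | (k=5,j=3): S=134.3112, K−S=0.0000, hold=0.0000 ⇒ V=0.0000 continue | (k=5,j=4): S=154.4971, K−S=0.0000, hold=0.0000 ⇒ V=0.0000 continue | (k=5,j=5): S=177.7167, K−S=0.0000, hold=0.0000 ⇒ V=0.0000 continue
k=4: (k=4,j=0): S=94.6439, K−S=23.6161, hold=22.0591 ⇒ V=23.6161 exercise | (k=4,j=1): S=108.8680, K−S=9.3920, hold=9.2127 ⇒ V=9.3920 exercise | (k=4,j=2): S=125.2300, K−S=0.0000, hold=1.6310 ⇒ V=1.6310 continue | (k=4,j=3): S=144.0510, K−S=0.0000, hold=0.0000 ⇒ V=0.0000 continue | (k=4,j=4): S=165.7007, K−S=0.0000, hold=0.0000 ⇒ V=0.0000 continue
k=3: (k=3,j=0): S=101.5071, K−S=16.7529, hold=15.1959 ⇒ V=16.7529 exercise | (k=3,j=1): S=116.7628, K−S=1.4972, hold=4.8437 ⇒ V=4.8437 continue | (k=3,j=2): S=134.3112, K−S=0.0000, hold=0.6797 ⇒ V=0.6797 continue | (k=3,j=3): S=154.4971, K−S=0.0000, hold=0.0000 ⇒ V=0.0000 continue
k=2: (k=2,j=0): S=108.8680, K−S=9.3920, hold=9.7428 ⇒ V=9.7428 continue | (k=2,j=1): S=125.2300, K−S=0.0000, hold=2.4060 ⇒ V=2.4060 continue | (k=2,j=2): S=144.0510, K−S=0.0000, hold=0.2832 ⇒ V=0.2832 continue
k=1: (k=1,j=0): S=116.7628, K−S=1.4972, hold=5.4318 ⇒ V=5.4318 continue | (k=1,j=1): S=134.3112, K−S=0.0000, hold=1.1641 ⇒ V=1.1641 continue
k=0: (k=0,j=0): S=125.2300, K−S=0.0000, hold=2.9272 ⇒ V=2.9272 continue

price = 2.9272
tree:
2.9272
5.4318 1.1641
9.7428 2.4060 0.2832
16.7529 4.8437 0.6797 0.0000
23.6161 9.3920 1.6310 0.0000 0.0000
30.0153 16.7529 3.9139 0.0000 0.0000 0.0000
35.9818 23.6161 9.3920 0.0000 0.0000 0.0000 0.0000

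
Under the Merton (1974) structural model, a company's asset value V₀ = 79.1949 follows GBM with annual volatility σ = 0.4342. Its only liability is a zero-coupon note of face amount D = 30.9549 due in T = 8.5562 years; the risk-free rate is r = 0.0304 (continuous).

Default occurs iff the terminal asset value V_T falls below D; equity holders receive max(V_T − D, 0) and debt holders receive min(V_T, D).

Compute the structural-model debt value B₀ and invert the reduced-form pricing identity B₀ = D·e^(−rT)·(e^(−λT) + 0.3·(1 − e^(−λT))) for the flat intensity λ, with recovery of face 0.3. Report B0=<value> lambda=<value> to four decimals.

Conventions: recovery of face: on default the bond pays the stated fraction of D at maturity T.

B0=19.3551 lambda=0.0368

Apply the equity-as-call identities (strike 30.9549, horizon 8.5562 years):
d₁ = [ln(V₀/D) + (r + σ²/2)T] / (σ√T)
   = [ln(79.1949/30.9549) + (0.0304 + 0.5·0.4342²)·8.5562] / (0.4342·√8.5562)
   = [0.939381 + 1.066657] / 1.270078 = 1.579461
d₂ = d₁ − σ√T = 1.579461 − 1.270078 = 0.309383
N(d₁) = 0.942885,  N(d₂) = 0.621485,  e^(−rT) = 0.770968
E₀ = V₀·N(d₁) − D·e^(−rT)·N(d₂)
   = 79.1949·0.942885 − 30.9549·0.770968·0.621485 = 59.839783
B₀ = V₀ − E₀ = 79.1949 − 59.839783 = 19.355117
e^(−λT) = (B₀·e^(rT)/D − 0.3)/(1 − 0.3) = (19.3551·1.297071/30.9549 − 0.3)/0.7 = 0.73002358
λ = −ln(0.73002358)/8.5562 = 0.036778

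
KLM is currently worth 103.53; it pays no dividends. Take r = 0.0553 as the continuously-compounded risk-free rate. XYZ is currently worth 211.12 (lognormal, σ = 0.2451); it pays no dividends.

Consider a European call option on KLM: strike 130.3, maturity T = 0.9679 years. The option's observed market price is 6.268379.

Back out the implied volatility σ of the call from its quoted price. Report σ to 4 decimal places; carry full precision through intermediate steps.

At σ = 0.3176 the Black–Scholes value reproduces the quote:
σ√T = 0.3176·√0.9679 = 0.312461
d₁ = (ln(S/K) + (r+σ²/2)T) / (σ√T) = (ln(103.53/130.3) + (0.0553+0.3176²/2)·0.9679) / 0.312461 = (-0.229978 + 0.102341) / 0.312461 = -0.408490
d₂ = d₁ − σ√T = -0.408490 − 0.312461 = -0.720951
e^{−rT} = 0.947882
N(d₁) = 0.341457,  N(d₂) = 0.235470
V = S·N(d₁) − K·e^{−rT}·N(d₂) = 35.351030 − 29.082651 = 6.268379 (the observed quote) — the price is monotone increasing in volatility, hence this σ is the only solution

sigma = 0.3176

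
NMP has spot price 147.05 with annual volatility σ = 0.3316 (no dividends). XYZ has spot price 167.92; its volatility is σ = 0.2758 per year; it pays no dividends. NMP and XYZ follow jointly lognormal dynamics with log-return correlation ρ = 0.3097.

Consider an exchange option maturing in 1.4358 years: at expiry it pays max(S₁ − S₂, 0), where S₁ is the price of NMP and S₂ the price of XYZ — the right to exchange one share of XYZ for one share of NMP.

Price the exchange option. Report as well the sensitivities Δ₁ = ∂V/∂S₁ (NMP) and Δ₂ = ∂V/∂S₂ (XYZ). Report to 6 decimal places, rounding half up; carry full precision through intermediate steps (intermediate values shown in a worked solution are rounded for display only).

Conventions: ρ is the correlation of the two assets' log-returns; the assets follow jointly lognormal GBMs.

exchange price = 17.677556
Δ1 = 0.463180
Δ2 = -0.300340

σ_eff = √(σ₁² + σ₂² − 2ρσ₁σ₂) = √(0.3316² + 0.2758² − 2·0.3097·0.3316·0.2758) = 0.359690
d₁ = (ln(S₁/S₂) + (q₂ − q₁ + σ_eff²/2)T) / (σ_eff√T) = (ln(147.05/167.92) + (0.0 − 0.0 + 0.064688)·1.4358) / 0.430998 = -0.092426
d₂ = d₁ − σ_eff√T = -0.092426 − 0.430998 = -0.523424
N(d₁) = 0.463180,  N(d₂) = 0.300340
V = S₁·e^{−q₁T}·N(d₁) − S₂·e^{−q₂T}·N(d₂) = 68.110589 − 50.433033 = 17.677556
Key observation: the rate r is irrelevant here: denominating values in XYZ turns the exchange into a ratio option on S₁/S₂, and discounting at r drops out.
Δ₁ = e^{−q₁T}·N(d₁) = 0.463180;  Δ₂ = −e^{−q₂T}·N(d₂) = -0.300340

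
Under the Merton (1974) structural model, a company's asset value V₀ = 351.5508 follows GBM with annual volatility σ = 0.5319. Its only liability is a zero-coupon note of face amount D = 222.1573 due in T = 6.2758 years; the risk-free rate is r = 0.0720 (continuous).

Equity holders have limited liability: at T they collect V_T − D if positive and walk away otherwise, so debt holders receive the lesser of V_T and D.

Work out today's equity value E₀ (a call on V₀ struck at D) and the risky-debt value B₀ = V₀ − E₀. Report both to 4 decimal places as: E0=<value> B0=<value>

E0=248.7528 B0=102.7980

Apply the equity-as-call identities (strike 222.1573, horizon 6.2758 years):
d₁ = [ln(V₀/D) + (r + σ²/2)T] / (σ√T)
   = [ln(351.5508/222.1573) + (0.0720 + 0.5·0.5319²)·6.2758] / (0.5319·√6.2758)
   = [0.458969 + 1.339625] / 1.332492 = 1.349797
d₂ = d₁ − σ√T = 1.349797 − 1.332492 = 0.017305
N(d₁) = 0.911459,  N(d₂) = 0.506903,  e^(−rT) = 0.636445
E₀ = V₀·N(d₁) − D·e^(−rT)·N(d₂)
   = 351.5508·0.911459 − 222.1573·0.636445·0.506903 = 248.752786
B₀ = V₀ − E₀ = 351.5508 − 248.752786 = 102.798014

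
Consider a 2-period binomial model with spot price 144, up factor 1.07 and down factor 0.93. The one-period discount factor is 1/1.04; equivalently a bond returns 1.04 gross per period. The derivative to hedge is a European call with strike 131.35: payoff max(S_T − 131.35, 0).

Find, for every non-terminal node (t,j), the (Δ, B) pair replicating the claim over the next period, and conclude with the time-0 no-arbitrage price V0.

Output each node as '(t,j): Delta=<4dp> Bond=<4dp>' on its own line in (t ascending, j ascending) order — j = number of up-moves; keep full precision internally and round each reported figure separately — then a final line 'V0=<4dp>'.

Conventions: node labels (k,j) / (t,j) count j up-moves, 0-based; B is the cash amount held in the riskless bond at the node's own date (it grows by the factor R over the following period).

(0,0): Delta=0.9305 Bond=-111.1373
(1,0): Delta=0.6371 Bond=-76.2932
(1,1): Delta=1.0000 Bond=-126.2981
V0=22.8484

The replicating-portfolio and risk-neutral prices coincide; use p* = (1.04−0.93)/(1.07−0.93) = 0.7857 for the latter.
Terminal payoffs: V(2,0)=0.0000, V(2,1)=11.9444, V(2,2)=33.5156
  t=1,j=0: stock 133.9200 → up 143.2944 (V=11.9444), down 124.5456 (V=0.0000). Price 9.0239; hedge Δ=0.6371, bond B=-76.2932.
  t=1,j=1: stock 154.0800 → up 164.8656 (V=33.5156), down 143.2944 (V=11.9444). Price 27.7819; hedge Δ=1.0000, bond B=-126.2981.
  t=0,j=0: stock 144.0000 → up 154.0800 (V=27.7819), down 133.9200 (V=9.0239). Price 22.8484; hedge Δ=0.9305, bond B=-111.1373.
Sanity check at the root: Δ(0,0)·S0 + B(0,0) reproduces V0 = 22.8484.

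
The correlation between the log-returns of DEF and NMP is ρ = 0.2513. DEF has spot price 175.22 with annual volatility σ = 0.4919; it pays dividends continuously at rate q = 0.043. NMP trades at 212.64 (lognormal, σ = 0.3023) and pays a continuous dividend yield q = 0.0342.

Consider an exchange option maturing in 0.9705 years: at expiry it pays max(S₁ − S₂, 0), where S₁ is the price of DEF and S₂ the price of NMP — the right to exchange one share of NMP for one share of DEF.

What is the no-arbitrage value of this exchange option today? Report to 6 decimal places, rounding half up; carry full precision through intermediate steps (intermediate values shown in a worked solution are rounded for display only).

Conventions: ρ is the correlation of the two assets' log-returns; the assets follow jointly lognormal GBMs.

exchange price = 21.036902

σ_eff = √(σ₁² + σ₂² − 2ρσ₁σ₂) = √(0.4919² + 0.3023² − 2·0.2513·0.4919·0.3023) = 0.508541
d₁ = (ln(S₁/S₂) + (q₂ − q₁ + σ_eff²/2)T) / (σ_eff√T) = (ln(175.22/212.64) + (0.0342 − 0.043 + 0.129307)·0.9705) / 0.500984 = -0.152912
d₂ = d₁ − σ_eff√T = -0.152912 − 0.500984 = -0.653896
N(d₁) = 0.439234,  N(d₂) = 0.256590
V = S₁·e^{−q₁T}·N(d₁) − S₂·e^{−q₂T}·N(d₂) = 73.816879 − 52.779977 = 21.036902
Key observation: no risk-free rate is needed — with the second asset as numeraire the exchange option is a call on the ratio S₁/S₂, and r cancels out of the value.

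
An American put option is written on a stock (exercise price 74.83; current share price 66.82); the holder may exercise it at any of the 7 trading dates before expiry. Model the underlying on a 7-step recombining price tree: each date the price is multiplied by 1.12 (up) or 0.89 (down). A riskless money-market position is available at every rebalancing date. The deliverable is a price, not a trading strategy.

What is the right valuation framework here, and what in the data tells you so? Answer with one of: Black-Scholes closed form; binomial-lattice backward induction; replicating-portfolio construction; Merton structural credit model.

Key observation: the defining feature is the embedded early-exercise option across 7 discrete dates on the spot-66.82 tree; pricing the strike-74.83 put means working backward with an exercise test at every node.

framework: binomial-lattice backward induction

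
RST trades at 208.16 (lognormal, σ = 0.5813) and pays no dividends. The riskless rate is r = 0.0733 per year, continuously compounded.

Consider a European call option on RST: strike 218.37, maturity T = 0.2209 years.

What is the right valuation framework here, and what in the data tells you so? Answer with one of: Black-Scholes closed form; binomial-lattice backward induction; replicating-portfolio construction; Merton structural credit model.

Key observation: a European-exercise option on RST struck at 218.37 — a GBM underlying with constant parameters — admits an analytic price: the data contain no early exercise, no discrete tree, no debt structure.

framework: Black-Scholes closed form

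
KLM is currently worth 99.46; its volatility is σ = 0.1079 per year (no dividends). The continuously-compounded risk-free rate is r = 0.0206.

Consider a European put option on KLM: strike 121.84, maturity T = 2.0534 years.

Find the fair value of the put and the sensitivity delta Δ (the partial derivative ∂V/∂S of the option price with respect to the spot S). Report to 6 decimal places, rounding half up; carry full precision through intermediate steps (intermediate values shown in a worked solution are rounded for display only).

σ√T = 0.1079·√2.0534 = 0.154617
d₁ = (ln(S/K) + (r+σ²/2)T) / (σ√T) = (ln(99.46/121.84) + (0.0206+0.1079²/2)·2.0534) / 0.154617 = (-0.202953 + 0.054253) / 0.154617 = -0.961728
d₂ = d₁ − σ√T = -0.961728 − 0.154617 = -1.116345
e^{−rT} = 0.958582
N(−d₁) = 0.831907,  N(−d₂) = 0.867863
Put price V = K·e^{−rT}·N(−d₂) − S·N(−d₁) = 101.360867 − 82.741461 = 18.619407
Δ = −N(−d₁) = -0.831907

price = 18.619407
Δ = -0.831907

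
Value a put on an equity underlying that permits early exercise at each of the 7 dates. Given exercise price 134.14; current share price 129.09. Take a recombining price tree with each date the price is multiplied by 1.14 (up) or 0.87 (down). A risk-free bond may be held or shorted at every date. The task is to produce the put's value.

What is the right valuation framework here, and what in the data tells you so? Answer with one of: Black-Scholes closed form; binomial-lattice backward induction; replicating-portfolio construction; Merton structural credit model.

Key observation: the defining feature is the embedded early-exercise option across 7 discrete dates on the spot-129.09 tree; pricing the strike-134.14 put means working backward with an exercise test at every node.

framework: binomial-lattice backward induction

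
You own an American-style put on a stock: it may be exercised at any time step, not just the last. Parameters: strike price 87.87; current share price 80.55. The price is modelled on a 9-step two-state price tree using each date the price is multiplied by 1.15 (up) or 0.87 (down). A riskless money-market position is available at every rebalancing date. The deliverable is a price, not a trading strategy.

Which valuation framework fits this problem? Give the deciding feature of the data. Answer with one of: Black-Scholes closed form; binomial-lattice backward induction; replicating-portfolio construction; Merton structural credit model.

Key observation: the put (strike 87.87 on spot 80.55) is American-style on a 9-step discrete price model, so the early-exercise decision at every node requires stepwise backward valuation — a closed form cannot price the exercise right.

framework: binomial-lattice backward induction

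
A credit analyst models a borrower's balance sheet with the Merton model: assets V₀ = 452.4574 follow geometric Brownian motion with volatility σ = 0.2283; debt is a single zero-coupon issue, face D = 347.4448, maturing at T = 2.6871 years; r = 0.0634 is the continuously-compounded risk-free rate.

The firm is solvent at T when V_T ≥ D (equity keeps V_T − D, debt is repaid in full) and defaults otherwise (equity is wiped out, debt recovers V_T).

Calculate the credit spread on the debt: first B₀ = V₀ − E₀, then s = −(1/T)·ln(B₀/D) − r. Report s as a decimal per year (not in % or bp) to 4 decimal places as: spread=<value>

spread=0.0105

Apply the equity-as-call identities (strike 347.4448, horizon 2.6871 years):
d₁ = [ln(V₀/D) + (r + σ²/2)T] / (σ√T)
   = [ln(452.4574/347.4448) + (0.0634 + 0.5·0.2283²)·2.6871] / (0.2283·√2.6871)
   = [0.264088 + 0.240389] / 0.374238 = 1.348011
d₂ = d₁ − σ√T = 1.348011 − 0.374238 = 0.973773
N(d₁) = 0.911173,  N(d₂) = 0.834915,  e^(−rT) = 0.843359
E₀ = V₀·N(d₁) − D·e^(−rT)·N(d₂)
   = 452.4574·0.911173 − 347.4448·0.843359·0.834915 = 167.619186
B₀ = V₀ − E₀ = 452.4574 − 167.619186 = 284.838214
spread = −(1/T)·ln(B₀/D) − r = −(1/2.6871)·ln(284.838214/347.4448) − 0.0634 = 0.01054010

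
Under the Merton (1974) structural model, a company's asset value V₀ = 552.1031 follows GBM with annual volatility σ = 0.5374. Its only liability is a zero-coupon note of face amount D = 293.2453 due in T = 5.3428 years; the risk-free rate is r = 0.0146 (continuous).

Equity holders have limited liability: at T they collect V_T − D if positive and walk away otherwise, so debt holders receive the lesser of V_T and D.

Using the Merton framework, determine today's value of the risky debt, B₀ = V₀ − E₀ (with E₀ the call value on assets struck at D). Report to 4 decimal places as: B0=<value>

Equity is a call on the firm's assets struck at D = 293.2453:
d₁ = [ln(V₀/D) + (r + σ²/2)T] / (σ√T)
   = [ln(552.1031/293.2453) + (0.0146 + 0.5·0.5374²)·5.3428] / (0.5374·√5.3428)
   = [0.632725 + 0.849502] / 1.242173 = 1.193253
d₂ = d₁ − σ√T = 1.193253 − 1.242173 = -0.048920
N(d₁) = 0.883615,  N(d₂) = 0.480492,  e^(−rT) = 0.924960
E₀ = V₀·N(d₁) − D·e^(−rT)·N(d₂)
   = 552.1031·0.883615 − 293.2453·0.924960·0.480492 = 357.517916
B₀ = V₀ − E₀ = 552.1031 − 357.517916 = 194.585184

B0=194.5852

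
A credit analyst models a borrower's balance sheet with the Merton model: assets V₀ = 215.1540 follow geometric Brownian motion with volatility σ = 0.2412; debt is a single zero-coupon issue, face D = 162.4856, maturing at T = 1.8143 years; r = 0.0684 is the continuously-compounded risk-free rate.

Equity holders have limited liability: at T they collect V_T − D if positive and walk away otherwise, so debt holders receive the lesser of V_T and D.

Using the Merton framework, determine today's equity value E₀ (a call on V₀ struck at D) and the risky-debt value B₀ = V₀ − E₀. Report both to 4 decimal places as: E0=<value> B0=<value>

Equity is a call on the firm's assets struck at D = 162.4856:
d₁ = [ln(V₀/D) + (r + σ²/2)T] / (σ√T)
   = [ln(215.1540/162.4856) + (0.0684 + 0.5·0.2412²)·1.8143] / (0.2412·√1.8143)
   = [0.280765 + 0.176874] / 0.324887 = 1.408610
d₂ = d₁ − σ√T = 1.408610 − 0.324887 = 1.083723
N(d₁) = 0.920525,  N(d₂) = 0.860756,  e^(−rT) = 0.883293
E₀ = V₀·N(d₁) − D·e^(−rT)·N(d₂)
   = 215.1540·0.920525 − 162.4856·0.883293·0.860756 = 74.516758
B₀ = V₀ − E₀ = 215.1540 − 74.516758 = 140.637242

E0=74.5168 B0=140.6372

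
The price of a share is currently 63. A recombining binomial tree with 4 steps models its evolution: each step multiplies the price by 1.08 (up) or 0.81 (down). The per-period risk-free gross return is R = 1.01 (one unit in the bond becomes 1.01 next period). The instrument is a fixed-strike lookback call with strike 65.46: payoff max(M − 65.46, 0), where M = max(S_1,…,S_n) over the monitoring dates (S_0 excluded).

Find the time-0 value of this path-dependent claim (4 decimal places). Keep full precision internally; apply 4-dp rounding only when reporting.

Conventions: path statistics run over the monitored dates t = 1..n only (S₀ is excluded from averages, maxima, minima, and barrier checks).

Risk-neutral up-probability p* = (R−d)/(u−d) = (1.01−0.81)/(1.08−0.81) = 0.7407; the claim prices as the p*-weighted sum of path payoffs discounted by R^4.
Enumerate all 2^4 = 16 price paths (U = up ×1.08, D = down ×0.81); each path with k up-moves has probability p*^k·(1−p*)^(4−k).
DDDD: M=51.0300, payoff=0.0000, prob=0.004518
UDDD: M=68.0400, payoff=2.5800, prob=0.012908
DUDD: M=55.1124, payoff=0.0000, prob=0.012908
UUDD: M=73.4832, payoff=8.0232, prob=0.036881
DDUD: M=51.0300, payoff=0.0000, prob=0.012908
UDUD: M=68.0400, payoff=2.5800, prob=0.036881
DUUD: M=59.5214, payoff=0.0000, prob=0.036881
UUUD: M=79.3619, payoff=13.9019, prob=0.105374
DDDU: M=51.0300, payoff=0.0000, prob=0.012908
UDDU: M=68.0400, payoff=2.5800, prob=0.036881
DUDU: M=55.1124, payoff=0.0000, prob=0.036881
UUDU: M=73.4832, payoff=8.0232, prob=0.105374
DDUU: M=51.0300, payoff=0.0000, prob=0.036881
UDUU: M=68.0400, payoff=2.5800, prob=0.105374
DUUU: M=64.2831, payoff=0.0000, prob=0.105374
UUUU: M=85.7108, payoff=20.2508, prob=0.301068
Price = Σ prob·payoff / R^4 = 9.198578 / 1.040604 = 8.8397

price = 8.8397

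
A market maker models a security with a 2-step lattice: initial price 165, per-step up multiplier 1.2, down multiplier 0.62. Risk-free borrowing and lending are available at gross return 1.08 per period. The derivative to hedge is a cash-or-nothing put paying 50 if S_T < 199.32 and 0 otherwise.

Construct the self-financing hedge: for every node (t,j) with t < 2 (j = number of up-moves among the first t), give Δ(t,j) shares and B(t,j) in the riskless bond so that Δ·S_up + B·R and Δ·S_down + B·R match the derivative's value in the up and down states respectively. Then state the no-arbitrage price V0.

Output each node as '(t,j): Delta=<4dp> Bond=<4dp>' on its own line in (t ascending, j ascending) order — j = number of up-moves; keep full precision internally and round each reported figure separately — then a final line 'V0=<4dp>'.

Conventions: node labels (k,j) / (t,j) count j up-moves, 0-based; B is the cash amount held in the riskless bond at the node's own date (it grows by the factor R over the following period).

(0,0): Delta=-0.3837 Bond=79.2095
(1,0): Delta=0.0000 Bond=46.2963
(1,1): Delta=-0.4354 Bond=95.7854
V0=15.9031

The replicating-portfolio and risk-neutral prices coincide; use p* = (1.08−0.62)/(1.2−0.62) = 0.7931 for the latter.
At maturity the claim pays: V(2,0)=50.0000, V(2,1)=50.0000, V(2,2)=0.0000
Node (1,0) S=102.3000: V=(p*·50.0000+(1−p*)·50.0000)/1.08=46.2963; Δ=(50.0000−50.0000)/(122.7600−63.4260)=0.0000; B=V−Δ·S=46.2963
Node (1,1) S=198.0000: V=(p*·0.0000+(1−p*)·50.0000)/1.08=9.5785; Δ=(0.0000−50.0000)/(237.6000−122.7600)=-0.4354; B=V−Δ·S=95.7854
Node (0,0) S=165.0000: V=(p*·9.5785+(1−p*)·46.2963)/1.08=15.9031; Δ=(9.5785−46.2963)/(198.0000−102.3000)=-0.3837; B=V−Δ·S=79.2095
Verification: the root portfolio costs Δ(0,0)·S0 + B(0,0) = 15.9031, matching V0.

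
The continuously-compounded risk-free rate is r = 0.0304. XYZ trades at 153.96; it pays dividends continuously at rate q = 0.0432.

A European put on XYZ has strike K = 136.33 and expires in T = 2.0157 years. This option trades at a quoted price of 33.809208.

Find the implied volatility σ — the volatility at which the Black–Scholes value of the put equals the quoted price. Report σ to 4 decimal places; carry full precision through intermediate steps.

At σ = 0.5365 the Black–Scholes value reproduces the quote:
σ√T = 0.5365·√2.0157 = 0.761698
d₁ = (ln(S/K) + (r−q+σ²/2)T) / (σ√T) = (ln(153.96/136.33) + (0.0304−0.0432+0.5365²/2)·2.0157) / 0.761698 = (0.121614 + 0.264291) / 0.761698 = 0.506638
d₂ = d₁ − σ√T = 0.506638 − 0.761698 = -0.255060
e^{−rT} = 0.940562
e^{−qT} = 0.916605
N(−d₁) = 0.306204,  N(−d₂) = 0.600661
V = K·e^{−rT}·N(−d₂) − S·e^{−qT}·N(−d₁) = 77.020939 − 43.211730 = 33.809208 (the observed quote) — the price is monotone increasing in volatility, hence this σ is the only solution

sigma = 0.5365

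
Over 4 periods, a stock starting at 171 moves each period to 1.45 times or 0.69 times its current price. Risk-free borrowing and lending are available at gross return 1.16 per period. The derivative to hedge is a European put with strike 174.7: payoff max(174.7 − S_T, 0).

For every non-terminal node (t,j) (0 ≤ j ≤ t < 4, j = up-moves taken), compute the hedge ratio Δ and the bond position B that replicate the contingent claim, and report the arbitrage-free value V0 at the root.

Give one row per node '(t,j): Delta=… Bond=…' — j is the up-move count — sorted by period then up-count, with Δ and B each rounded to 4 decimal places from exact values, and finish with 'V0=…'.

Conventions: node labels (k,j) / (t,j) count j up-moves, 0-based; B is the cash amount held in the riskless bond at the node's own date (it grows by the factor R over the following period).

No-arbitrage ⇒ martingale measure with p* = (R−d)/(u−d) = 0.6184.
Terminal payoffs: V(4,0)=135.9392, V(4,1)=93.2462, V(4,2)=3.5290, V(4,3)=0.0000, V(4,4)=0.0000
Node (3,0) S=56.1750: V=(p*·93.2462+(1−p*)·135.9392)/1.16=94.4284; Δ=(93.2462−135.9392)/(81.4538−38.7608)=-1.0000; B=V−Δ·S=150.6034
Node (3,1) S=118.0490: V=(p*·3.5290+(1−p*)·93.2462)/1.16=32.5545; Δ=(3.5290−93.2462)/(171.1710−81.4538)=-1.0000; B=V−Δ·S=150.6034
Node (3,2) S=248.0740: V=(p*·0.0000+(1−p*)·3.5290)/1.16=1.1608; Δ=(0.0000−3.5290)/(359.7073−171.1710)=-0.0187; B=V−Δ·S=5.8042
Node (3,3) S=521.3149: V=(p*·0.0000+(1−p*)·0.0000)/1.16=0.0000; Δ=(0.0000−0.0000)/(755.9066−359.7073)=0.0000; B=V−Δ·S=0.0000
Node (2,0) S=81.4131: V=(p*·32.5545+(1−p*)·94.4284)/1.16=48.4175; Δ=(32.5545−94.4284)/(118.0490−56.1750)=-1.0000; B=V−Δ·S=129.8306
Node (2,1) S=171.0855: V=(p*·1.1608+(1−p*)·32.5545)/1.16=11.3276; Δ=(1.1608−32.5545)/(248.0740−118.0490)=-0.2414; B=V−Δ·S=52.6350
Node (2,2) S=359.5275: V=(p*·0.0000+(1−p*)·1.1608)/1.16=0.3819; Δ=(0.0000−1.1608)/(521.3149−248.0740)=-0.0042; B=V−Δ·S=1.9093
Node (1,0) S=117.9900: V=(p*·11.3276+(1−p*)·48.4175)/1.16=21.9658; Δ=(11.3276−48.4175)/(171.0855−81.4131)=-0.4136; B=V−Δ·S=70.7683
Node (1,1) S=247.9500: V=(p*·0.3819+(1−p*)·11.3276)/1.16=3.9298; Δ=(0.3819−11.3276)/(359.5275−171.0855)=-0.0581; B=V−Δ·S=18.3320
Node (0,0) S=171.0000: V=(p*·3.9298+(1−p*)·21.9658)/1.16=9.3206; Δ=(3.9298−21.9658)/(247.9500−117.9900)=-0.1388; B=V−Δ·S=33.0522
Verification: the root portfolio costs Δ(0,0)·S0 + B(0,0) = 9.3206, matching V0.

(0,0): Delta=-0.1388 Bond=33.0522
(1,0): Delta=-0.4136 Bond=70.7683
(1,1): Delta=-0.0581 Bond=18.3320
(2,0): Delta=-1.0000 Bond=129.8306
(2,1): Delta=-0.2414 Bond=52.6350
(2,2): Delta=-0.0042 Bond=1.9093
(3,0): Delta=-1.0000 Bond=150.6034
(3,1): Delta=-1.0000 Bond=150.6034
(3,2): Delta=-0.0187 Bond=5.8042
(3,3): Delta=0.0000 Bond=0.0000
V0=9.3206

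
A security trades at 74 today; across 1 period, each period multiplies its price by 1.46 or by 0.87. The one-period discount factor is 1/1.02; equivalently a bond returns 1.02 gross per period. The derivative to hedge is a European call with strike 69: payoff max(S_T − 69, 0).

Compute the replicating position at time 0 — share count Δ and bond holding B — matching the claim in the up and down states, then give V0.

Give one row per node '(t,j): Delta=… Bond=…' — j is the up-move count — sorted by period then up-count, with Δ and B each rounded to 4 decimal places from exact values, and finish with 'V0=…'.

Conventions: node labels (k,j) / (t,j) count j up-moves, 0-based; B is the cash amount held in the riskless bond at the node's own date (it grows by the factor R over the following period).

(0,0): Delta=0.8942 Bond=-56.4387
V0=9.7308

Risk-neutral probability p* = (R−d)/(u−d) = (1.02−0.87)/(1.46−0.87) = 0.2542.
Expiry values: V(1,0)=0.0000, V(1,1)=39.0400
(0,0): S=74.0000. Δ = (V_up−V_dn)/(S_up−S_dn) = (39.0400−0.0000)/(108.0400−64.3800) = 0.8942. V = [p*·39.0400 + (1−p*)·0.0000]/1.02 = 9.7308. B = V − Δ·S = -56.4387.
Check: Δ(0,0)·S0 + B(0,0) = 9.7308 = V0.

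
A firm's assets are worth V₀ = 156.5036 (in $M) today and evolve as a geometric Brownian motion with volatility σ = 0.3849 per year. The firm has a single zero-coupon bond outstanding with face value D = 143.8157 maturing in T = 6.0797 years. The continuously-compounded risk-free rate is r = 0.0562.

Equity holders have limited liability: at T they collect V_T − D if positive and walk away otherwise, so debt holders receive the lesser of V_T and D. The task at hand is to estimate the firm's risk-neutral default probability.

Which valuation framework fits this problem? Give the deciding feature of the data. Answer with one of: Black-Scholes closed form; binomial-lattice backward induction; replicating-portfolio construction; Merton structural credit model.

Key observation: with the firm-asset dynamics (V₀ = 156.5036) and a single zero-coupon liability of face 143.8157 given, debt value, spread, and default probability all derive from the option view of the balance sheet.

framework: Merton structural credit model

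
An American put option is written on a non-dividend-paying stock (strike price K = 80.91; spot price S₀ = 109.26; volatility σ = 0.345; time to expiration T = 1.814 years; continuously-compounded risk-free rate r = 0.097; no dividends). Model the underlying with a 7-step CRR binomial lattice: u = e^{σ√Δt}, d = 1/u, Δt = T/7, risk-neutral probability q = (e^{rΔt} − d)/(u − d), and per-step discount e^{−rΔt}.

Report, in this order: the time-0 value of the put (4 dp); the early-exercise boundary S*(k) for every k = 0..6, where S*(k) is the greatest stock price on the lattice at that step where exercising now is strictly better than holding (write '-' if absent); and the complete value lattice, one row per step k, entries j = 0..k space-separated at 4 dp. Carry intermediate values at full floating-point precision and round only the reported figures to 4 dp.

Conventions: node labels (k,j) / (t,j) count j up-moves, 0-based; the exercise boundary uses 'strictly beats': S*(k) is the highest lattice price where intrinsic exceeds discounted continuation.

price = 3.6084
boundary = - - - - 54.1212 64.5121 54.1212
tree:
3.6084
6.2430 1.4300
10.5139 2.7306 0.3377
17.1293 5.1140 0.7341 0.0000
26.7888 9.3303 1.5960 0.0000 0.0000
35.5060 16.3979 3.4696 0.0000 0.0000 0.0000
42.8191 26.7888 7.5428 0.0000 0.0000 0.0000 0.0000
48.9544 35.5060 16.3979 0.0000 0.0000 0.0000 0.0000 0.0000

params: Δt=0.25914 u=1.19199 d=0.83893 q=0.52831 e^(-rΔt)=0.97518
t_7 payoffs: 48.9544 35.5060 16.3979 0.0000 0.0000 0.0000 0.0000 0.0000
t_6: node(6,0) S=38.0909 payoff=42.8191 vs cont=40.8107 → 42.8191 [stop]  node(6,1) S=54.1212 payoff=26.7888 vs cont=24.7803 → 26.7888 [stop]  node(6,2) S=76.8979 payoff=4.0121 vs cont=7.5428 → 7.5428 [wait]  node(6,3) S=109.2600 payoff=0.0000 vs cont=0.0000 → 0.0000 [wait]  node(6,4) S=155.2415 payoff=0.0000 vs cont=0.0000 → 0.0000 [wait]  node(6,5) S=220.5742 payoff=0.0000 vs cont=0.0000 → 0.0000 [wait]  node(6,6) S=313.4018 payoff=0.0000 vs cont=0.0000 → 0.0000 [wait]  ⇒ S*(6)=54.1212
t_5: node(5,0) S=45.4040 payoff=35.5060 vs cont=33.4975 → 35.5060 [stop]  node(5,1) S=64.5121 payoff=16.3979 vs cont=16.2084 → 16.3979 [stop]  node(5,2) S=91.6617 payoff=0.0000 vs cont=3.4696 → 3.4696 [wait]  node(5,3) S=130.2371 payoff=0.0000 vs cont=0.0000 → 0.0000 [wait]  node(5,4) S=185.0467 payoff=0.0000 vs cont=0.0000 → 0.0000 [wait]  node(5,5) S=262.9227 payoff=0.0000 vs cont=0.0000 → 0.0000 [wait]  ⇒ S*(5)=64.5121
t_4: node(4,0) S=54.1212 payoff=26.7888 vs cont=24.7803 → 26.7888 [stop]  node(4,1) S=76.8979 payoff=4.0121 vs cont=9.3303 → 9.3303 [wait]  node(4,2) S=109.2600 payoff=0.0000 vs cont=1.5960 → 1.5960 [wait]  node(4,3) S=155.2415 payoff=0.0000 vs cont=0.0000 → 0.0000 [wait]  node(4,4) S=220.5742 payoff=0.0000 vs cont=0.0000 → 0.0000 [wait]  ⇒ S*(4)=54.1212
t_3: node(3,0) S=64.5121 payoff=16.3979 vs cont=17.1293 → 17.1293 [wait]  node(3,1) S=91.6617 payoff=0.0000 vs cont=5.1140 → 5.1140 [wait]  node(3,2) S=130.2371 payoff=0.0000 vs cont=0.7341 → 0.7341 [wait]  node(3,3) S=185.0467 payoff=0.0000 vs cont=0.0000 → 0.0000 [wait]  ⇒ S*(3)=-
t_2: node(2,0) S=76.8979 payoff=4.0121 vs cont=10.5139 → 10.5139 [wait]  node(2,1) S=109.2600 payoff=0.0000 vs cont=2.7306 → 2.7306 [wait]  node(2,2) S=155.2415 payoff=0.0000 vs cont=0.3377 → 0.3377 [wait]  ⇒ S*(2)=-
t_1: node(1,0) S=91.6617 payoff=0.0000 vs cont=6.2430 → 6.2430 [wait]  node(1,1) S=130.2371 payoff=0.0000 vs cont=1.4300 → 1.4300 [wait]  ⇒ S*(1)=-
t_0: node(0,0) S=109.2600 payoff=0.0000 vs cont=3.6084 → 3.6084 [wait]  ⇒ S*(0)=-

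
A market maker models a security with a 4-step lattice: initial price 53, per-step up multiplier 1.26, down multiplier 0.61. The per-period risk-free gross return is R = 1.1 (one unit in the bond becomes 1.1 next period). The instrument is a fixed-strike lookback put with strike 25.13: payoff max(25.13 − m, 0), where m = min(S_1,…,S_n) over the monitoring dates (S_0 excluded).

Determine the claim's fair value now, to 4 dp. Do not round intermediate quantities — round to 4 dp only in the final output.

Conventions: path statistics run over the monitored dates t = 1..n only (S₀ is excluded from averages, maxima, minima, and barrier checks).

Risk-neutral up-probability p* = (R−d)/(u−d) = (1.1−0.61)/(1.26−0.61) = 0.7538; the claim prices as the p*-weighted sum of path payoffs discounted by R^4.
Enumerate all 2^4 = 16 price paths (U = up ×1.26, D = down ×0.61); each path with k up-moves has probability p*^k·(1−p*)^(4−k).
DDDD: m=7.3383, payoff=17.7917, prob=0.003671
UDDD: m=15.1578, payoff=9.9722, prob=0.011244
DUDD: m=15.1578, payoff=9.9722, prob=0.011244
UUDD: m=31.3095, payoff=0.0000, prob=0.034433
DDUD: m=15.1578, payoff=9.9722, prob=0.011244
UDUD: m=31.3095, payoff=0.0000, prob=0.034433
DUUD: m=31.3095, payoff=0.0000, prob=0.034433
UUUD: m=64.6722, payoff=0.0000, prob=0.105452
DDDU: m=12.0300, payoff=13.1000, prob=0.011244
UDDU: m=24.8488, payoff=0.2812, prob=0.034433
DUDU: m=24.8488, payoff=0.2812, prob=0.034433
UUDU: m=51.3271, payoff=0.0000, prob=0.105452
DDUU: m=19.7213, payoff=5.4087, prob=0.034433
UDUU: m=40.7358, payoff=0.0000, prob=0.105452
DUUU: m=32.3300, payoff=0.0000, prob=0.105452
UUUU: m=66.7800, payoff=0.0000, prob=0.322947
Price = Σ prob·payoff / R^4 = 0.754580 / 1.464100 = 0.5154

price = 0.5154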